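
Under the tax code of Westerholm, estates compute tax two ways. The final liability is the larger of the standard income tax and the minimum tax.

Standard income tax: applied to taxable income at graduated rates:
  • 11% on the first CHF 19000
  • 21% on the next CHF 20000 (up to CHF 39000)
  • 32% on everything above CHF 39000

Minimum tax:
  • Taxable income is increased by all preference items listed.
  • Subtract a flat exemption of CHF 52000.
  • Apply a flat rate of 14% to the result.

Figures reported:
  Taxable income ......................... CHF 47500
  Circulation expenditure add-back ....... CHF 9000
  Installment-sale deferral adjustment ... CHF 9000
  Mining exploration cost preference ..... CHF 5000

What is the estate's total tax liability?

Standard income tax:
  CHF 19000 × 11% = CHF 2090
  CHF 20000 × 21% = CHF 4200
  CHF 8500 × 32% = CHF 2720
  → CHF 9010

Minimum tax:
  Adjusted income: CHF 47500 + CHF 9000 + CHF 9000 + CHF 5000 = CHF 70500
  Less exemption CHF 52000 → base CHF 18500
  CHF 18500 × 14% = CHF 2590

CHF 9010 > CHF 2590, so the standard income tax governs.

CHF 9010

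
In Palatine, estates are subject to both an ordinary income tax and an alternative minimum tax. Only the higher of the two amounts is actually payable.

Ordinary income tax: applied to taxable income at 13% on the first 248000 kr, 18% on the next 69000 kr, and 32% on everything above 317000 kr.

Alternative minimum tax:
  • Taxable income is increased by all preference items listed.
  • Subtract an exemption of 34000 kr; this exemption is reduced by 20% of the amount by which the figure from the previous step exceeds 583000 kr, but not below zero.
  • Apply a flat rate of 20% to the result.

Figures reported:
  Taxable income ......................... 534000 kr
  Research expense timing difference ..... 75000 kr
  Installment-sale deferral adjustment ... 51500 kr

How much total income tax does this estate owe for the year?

Ordinary income tax:
  248000 kr × 13% = 32240 kr
  69000 kr × 18% = 12420 kr
  217000 kr × 32% = 69440 kr
  → 114100 kr

Alternative minimum tax:
  Adjusted income: 534000 kr + 75000 kr + 51500 kr = 660500 kr
  Exemption: 34000 kr − 20% × (660500 kr − 583000 kr) = 34000 kr − 15500 kr = 18500 kr
  Base: 660500 kr − 18500 kr = 642000 kr
  642000 kr × 20% = 128400 kr

128400 kr > 114100 kr, so the alternative minimum tax is the binding amount.

128400 kr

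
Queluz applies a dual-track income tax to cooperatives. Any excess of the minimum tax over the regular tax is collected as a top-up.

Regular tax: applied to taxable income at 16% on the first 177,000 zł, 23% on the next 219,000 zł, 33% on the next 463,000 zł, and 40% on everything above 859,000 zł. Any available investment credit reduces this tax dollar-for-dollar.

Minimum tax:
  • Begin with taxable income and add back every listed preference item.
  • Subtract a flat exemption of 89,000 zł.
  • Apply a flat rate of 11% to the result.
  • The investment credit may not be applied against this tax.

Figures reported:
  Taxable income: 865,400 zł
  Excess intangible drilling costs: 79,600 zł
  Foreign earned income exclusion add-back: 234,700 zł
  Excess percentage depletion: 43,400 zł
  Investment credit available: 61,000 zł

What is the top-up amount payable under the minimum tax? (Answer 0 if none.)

0 zł

Minimum tax:
  Adjusted income: 865,400 zł + 79,600 zł + 234,700 zł + 43,400 zł = 1,223,100 zł
  Less exemption 89,000 zł → base 1,134,100 zł
  1,134,100 zł × 11% = 124,751 zł

Regular tax:
  177,000 zł × 16% = 28,320 zł
  219,000 zł × 23% = 50,370 zł
  463,000 zł × 33% = 152,790 zł
  6,400 zł × 40% = 2,560 zł
  → 234,040 zł
  Less investment credit 61,000 zł → 173,040 zł

124,751 zł ≤ 173,040 zł, so no add-on is due.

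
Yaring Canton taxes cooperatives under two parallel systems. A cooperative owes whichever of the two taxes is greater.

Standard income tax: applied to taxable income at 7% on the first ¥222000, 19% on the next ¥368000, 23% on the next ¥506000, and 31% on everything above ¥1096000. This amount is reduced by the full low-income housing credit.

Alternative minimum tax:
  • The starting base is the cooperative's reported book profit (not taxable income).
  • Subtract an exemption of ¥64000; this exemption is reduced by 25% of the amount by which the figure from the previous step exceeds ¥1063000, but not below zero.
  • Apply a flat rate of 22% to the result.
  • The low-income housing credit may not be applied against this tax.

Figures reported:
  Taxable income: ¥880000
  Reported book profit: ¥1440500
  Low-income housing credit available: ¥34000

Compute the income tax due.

¥316910

Standard income tax:
  ¥222000 × 7% = ¥15540
  ¥368000 × 19% = ¥69920
  ¥290000 × 23% = ¥66700
  → ¥152160
  Less low-income housing credit ¥34000 → ¥118160

Alternative minimum tax:
  Base (reported book profit): ¥1440500
  Exemption: 25% × (¥1440500 − ¥1063000) = ¥94375 ≥ ¥64000, so the exemption is fully phased out
  Base: ¥1440500 − ¥0 = ¥1440500
  ¥1440500 × 22% = ¥316910

¥316910 > ¥118160, so the alternative minimum tax is the binding amount.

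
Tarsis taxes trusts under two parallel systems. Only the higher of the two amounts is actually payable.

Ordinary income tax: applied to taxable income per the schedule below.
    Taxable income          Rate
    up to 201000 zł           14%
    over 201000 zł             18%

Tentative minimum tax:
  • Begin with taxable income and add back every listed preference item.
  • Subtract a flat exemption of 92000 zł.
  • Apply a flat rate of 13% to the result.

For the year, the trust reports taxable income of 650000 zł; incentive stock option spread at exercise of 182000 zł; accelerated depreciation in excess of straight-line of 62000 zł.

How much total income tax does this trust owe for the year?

108960 zł

Tentative minimum tax:
  Adjusted income: 650000 zł + 182000 zł + 62000 zł = 894000 zł
  Less exemption 92000 zł → base 802000 zł
  802000 zł × 13% = 104260 zł

Ordinary income tax:
  201000 zł × 14% = 28140 zł
  449000 zł × 18% = 80820 zł
  → 108960 zł

108960 zł > 104260 zł, so the ordinary income tax governs.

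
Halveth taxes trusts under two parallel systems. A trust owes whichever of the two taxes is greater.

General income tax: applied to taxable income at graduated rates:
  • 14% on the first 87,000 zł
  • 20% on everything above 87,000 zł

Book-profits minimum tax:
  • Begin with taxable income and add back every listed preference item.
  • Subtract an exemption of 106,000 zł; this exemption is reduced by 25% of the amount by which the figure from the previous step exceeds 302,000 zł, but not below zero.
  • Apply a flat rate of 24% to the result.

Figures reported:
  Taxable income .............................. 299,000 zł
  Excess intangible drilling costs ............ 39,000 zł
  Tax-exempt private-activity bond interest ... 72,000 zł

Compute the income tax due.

79,440 zł

Book-profits minimum tax:
  Adjusted income: 299,000 zł + 39,000 zł + 72,000 zł = 410,000 zł
  Exemption: 106,000 zł − 25% × (410,000 zł − 302,000 zł) = 106,000 zł − 27,000 zł = 79,000 zł
  Base: 410,000 zł − 79,000 zł = 331,000 zł
  331,000 zł × 24% = 79,440 zł

General income tax:
  87,000 zł × 14% = 12,180 zł
  212,000 zł × 20% = 42,400 zł
  → 54,580 zł

79,440 zł > 54,580 zł, so the book-profits minimum tax is the binding amount.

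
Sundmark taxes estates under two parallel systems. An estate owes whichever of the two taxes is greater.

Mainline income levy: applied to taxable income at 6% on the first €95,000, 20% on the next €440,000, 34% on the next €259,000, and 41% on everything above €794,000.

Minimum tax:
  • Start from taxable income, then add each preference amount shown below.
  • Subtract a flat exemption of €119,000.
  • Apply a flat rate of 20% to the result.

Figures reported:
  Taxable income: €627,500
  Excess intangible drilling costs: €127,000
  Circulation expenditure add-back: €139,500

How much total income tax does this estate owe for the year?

€155,000

Minimum tax:
  Adjusted income: €627,500 + €127,000 + €139,500 = €894,000
  Less exemption €119,000 → base €775,000
  €775,000 × 20% = €155,000

Mainline income levy:
  €95,000 × 6% = €5,700
  €440,000 × 20% = €88,000
  €92,500 × 34% = €31,450
  → €125,150

€155,000 > €125,150, so the minimum tax is the binding amount.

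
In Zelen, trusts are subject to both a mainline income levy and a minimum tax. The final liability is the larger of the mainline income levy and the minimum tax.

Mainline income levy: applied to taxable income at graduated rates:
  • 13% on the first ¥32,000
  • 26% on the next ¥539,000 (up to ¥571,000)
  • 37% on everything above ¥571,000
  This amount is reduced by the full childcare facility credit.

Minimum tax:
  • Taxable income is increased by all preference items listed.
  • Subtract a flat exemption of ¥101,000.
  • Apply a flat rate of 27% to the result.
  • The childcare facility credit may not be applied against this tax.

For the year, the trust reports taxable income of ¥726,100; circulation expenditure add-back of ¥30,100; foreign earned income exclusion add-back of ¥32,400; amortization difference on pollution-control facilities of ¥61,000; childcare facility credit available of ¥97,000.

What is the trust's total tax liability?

¥202,122

Mainline income levy:
  ¥32,000 × 13% = ¥4,160
  ¥539,000 × 26% = ¥140,140
  ¥155,100 × 37% = ¥57,387
  → ¥201,687
  Less childcare facility credit ¥97,000 → ¥104,687

Minimum tax:
  Adjusted income: ¥726,100 + ¥30,100 + ¥32,400 + ¥61,000 = ¥849,600
  Less exemption ¥101,000 → base ¥748,600
  ¥748,600 × 27% = ¥202,122

¥202,122 > ¥104,687, so the minimum tax is the binding amount.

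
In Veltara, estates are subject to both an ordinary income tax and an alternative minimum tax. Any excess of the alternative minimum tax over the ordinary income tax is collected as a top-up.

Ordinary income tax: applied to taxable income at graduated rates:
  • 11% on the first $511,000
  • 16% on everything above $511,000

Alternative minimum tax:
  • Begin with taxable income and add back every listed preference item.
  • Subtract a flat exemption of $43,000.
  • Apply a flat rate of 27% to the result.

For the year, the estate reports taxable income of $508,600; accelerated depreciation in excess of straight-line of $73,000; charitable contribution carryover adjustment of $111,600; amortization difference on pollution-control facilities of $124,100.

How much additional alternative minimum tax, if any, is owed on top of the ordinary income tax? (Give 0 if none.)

$153,115

Ordinary income tax:
  $508,600 × 11% = $55,946

Alternative minimum tax:
  Adjusted income: $508,600 + $73,000 + $111,600 + $124,100 = $817,300
  Less exemption $43,000 → base $774,300
  $774,300 × 27% = $209,061

Excess of alternative minimum tax over ordinary income tax: $209,061 − $55,946 = $153,115.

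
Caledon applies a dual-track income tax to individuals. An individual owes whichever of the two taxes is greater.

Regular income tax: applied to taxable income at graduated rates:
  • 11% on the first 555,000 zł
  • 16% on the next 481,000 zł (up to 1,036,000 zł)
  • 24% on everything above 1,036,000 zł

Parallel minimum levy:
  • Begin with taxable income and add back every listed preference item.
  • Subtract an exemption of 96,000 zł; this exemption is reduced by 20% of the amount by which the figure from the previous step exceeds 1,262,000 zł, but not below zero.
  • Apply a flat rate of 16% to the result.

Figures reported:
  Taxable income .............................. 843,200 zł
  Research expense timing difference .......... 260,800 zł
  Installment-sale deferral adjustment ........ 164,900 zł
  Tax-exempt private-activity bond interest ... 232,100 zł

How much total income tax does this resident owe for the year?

232,448 zł

Parallel minimum levy:
  Adjusted income: 843,200 zł + 260,800 zł + 164,900 zł + 232,100 zł = 1,501,000 zł
  Exemption: 96,000 zł − 20% × (1,501,000 zł − 1,262,000 zł) = 96,000 zł − 47,800 zł = 48,200 zł
  Base: 1,501,000 zł − 48,200 zł = 1,452,800 zł
  1,452,800 zł × 16% = 232,448 zł

Regular income tax:
  555,000 zł × 11% = 61,050 zł
  288,200 zł × 16% = 46,112 zł
  → 107,162 zł

232,448 zł > 107,162 zł, so the parallel minimum levy is the binding amount.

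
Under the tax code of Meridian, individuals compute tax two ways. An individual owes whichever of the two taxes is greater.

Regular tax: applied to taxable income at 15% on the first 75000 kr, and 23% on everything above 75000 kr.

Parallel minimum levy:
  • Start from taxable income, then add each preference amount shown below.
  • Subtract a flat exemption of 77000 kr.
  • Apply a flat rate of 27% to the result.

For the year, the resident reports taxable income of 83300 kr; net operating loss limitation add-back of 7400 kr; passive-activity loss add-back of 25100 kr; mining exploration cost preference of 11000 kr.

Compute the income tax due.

13446 kr

Parallel minimum levy:
  Adjusted income: 83300 kr + 7400 kr + 25100 kr + 11000 kr = 126800 kr
  Less exemption 77000 kr → base 49800 kr
  49800 kr × 27% = 13446 kr

Regular tax:
  75000 kr × 15% = 11250 kr
  8300 kr × 23% = 1909 kr
  → 13159 kr

13446 kr > 13159 kr, so the parallel minimum levy is the binding amount.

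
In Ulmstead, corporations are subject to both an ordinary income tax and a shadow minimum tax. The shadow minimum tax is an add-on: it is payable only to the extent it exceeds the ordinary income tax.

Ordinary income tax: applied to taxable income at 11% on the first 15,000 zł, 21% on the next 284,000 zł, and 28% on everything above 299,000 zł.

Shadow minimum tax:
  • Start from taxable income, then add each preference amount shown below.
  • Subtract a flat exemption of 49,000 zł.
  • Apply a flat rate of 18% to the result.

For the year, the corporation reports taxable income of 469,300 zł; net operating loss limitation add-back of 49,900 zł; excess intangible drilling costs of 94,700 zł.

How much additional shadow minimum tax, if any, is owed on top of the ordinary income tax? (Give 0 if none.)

Shadow minimum tax:
  Adjusted income: 469,300 zł + 49,900 zł + 94,700 zł = 613,900 zł
  Less exemption 49,000 zł → base 564,900 zł
  564,900 zł × 18% = 101,682 zł

Ordinary income tax:
  15,000 zł × 11% = 1,650 zł
  284,000 zł × 21% = 59,640 zł
  170,300 zł × 28% = 47,684 zł
  → 108,974 zł

101,682 zł ≤ 108,974 zł, so no add-on is due.

0 zł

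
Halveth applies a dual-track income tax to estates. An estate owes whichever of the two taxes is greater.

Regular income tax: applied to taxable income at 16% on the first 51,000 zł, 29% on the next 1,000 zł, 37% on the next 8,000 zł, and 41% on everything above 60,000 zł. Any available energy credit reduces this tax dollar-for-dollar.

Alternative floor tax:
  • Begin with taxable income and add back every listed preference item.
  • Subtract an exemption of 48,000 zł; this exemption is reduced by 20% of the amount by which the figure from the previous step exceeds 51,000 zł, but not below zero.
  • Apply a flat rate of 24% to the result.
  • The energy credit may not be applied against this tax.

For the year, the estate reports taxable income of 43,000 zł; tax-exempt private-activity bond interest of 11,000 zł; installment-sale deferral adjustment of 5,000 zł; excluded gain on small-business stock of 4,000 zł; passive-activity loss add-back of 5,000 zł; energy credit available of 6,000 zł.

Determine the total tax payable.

Regular income tax:
  43,000 zł × 16% = 6,880 zł
  Less energy credit 6,000 zł → 880 zł

Alternative floor tax:
  Adjusted income: 43,000 zł + 11,000 zł + 5,000 zł + 4,000 zł + 5,000 zł = 68,000 zł
  Exemption: 48,000 zł − 20% × (68,000 zł − 51,000 zł) = 48,000 zł − 3,400 zł = 44,600 zł
  Base: 68,000 zł − 44,600 zł = 23,400 zł
  23,400 zł × 24% = 5,616 zł

5,616 zł > 880 zł, so the alternative floor tax is the binding amount.

5,616 zł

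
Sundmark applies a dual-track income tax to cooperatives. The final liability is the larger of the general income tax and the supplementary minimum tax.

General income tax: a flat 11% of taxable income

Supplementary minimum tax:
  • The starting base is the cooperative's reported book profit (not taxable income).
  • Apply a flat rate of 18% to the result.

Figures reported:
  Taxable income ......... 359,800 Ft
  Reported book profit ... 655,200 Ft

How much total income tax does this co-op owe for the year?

Supplementary minimum tax:
  Base (reported book profit): 655,200 Ft
  655,200 Ft × 18% = 117,936 Ft

General income tax:
  359,800 Ft × 11% = 39,578 Ft

117,936 Ft > 39,578 Ft, so the supplementary minimum tax is the binding amount.

117,936 Ft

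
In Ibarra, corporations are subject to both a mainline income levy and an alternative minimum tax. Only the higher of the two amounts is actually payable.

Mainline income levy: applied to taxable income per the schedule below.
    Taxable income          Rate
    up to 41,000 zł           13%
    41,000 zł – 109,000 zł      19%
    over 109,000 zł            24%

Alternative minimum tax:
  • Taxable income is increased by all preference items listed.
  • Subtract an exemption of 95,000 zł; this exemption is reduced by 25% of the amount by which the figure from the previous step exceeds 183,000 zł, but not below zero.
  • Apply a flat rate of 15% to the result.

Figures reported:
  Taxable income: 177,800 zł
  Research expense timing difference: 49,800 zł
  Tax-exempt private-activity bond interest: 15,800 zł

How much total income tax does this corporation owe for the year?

Mainline income levy:
  41,000 zł × 13% = 5,330 zł
  68,000 zł × 19% = 12,920 zł
  68,800 zł × 24% = 16,512 zł
  → 34,762 zł

Alternative minimum tax:
  Adjusted income: 177,800 zł + 49,800 zł + 15,800 zł = 243,400 zł
  Exemption: 95,000 zł − 25% × (243,400 zł − 183,000 zł) = 95,000 zł − 15,100 zł = 79,900 zł
  Base: 243,400 zł − 79,900 zł = 163,500 zł
  163,500 zł × 15% = 24,525 zł

34,762 zł > 24,525 zł, so the mainline income levy governs.

34,762 zł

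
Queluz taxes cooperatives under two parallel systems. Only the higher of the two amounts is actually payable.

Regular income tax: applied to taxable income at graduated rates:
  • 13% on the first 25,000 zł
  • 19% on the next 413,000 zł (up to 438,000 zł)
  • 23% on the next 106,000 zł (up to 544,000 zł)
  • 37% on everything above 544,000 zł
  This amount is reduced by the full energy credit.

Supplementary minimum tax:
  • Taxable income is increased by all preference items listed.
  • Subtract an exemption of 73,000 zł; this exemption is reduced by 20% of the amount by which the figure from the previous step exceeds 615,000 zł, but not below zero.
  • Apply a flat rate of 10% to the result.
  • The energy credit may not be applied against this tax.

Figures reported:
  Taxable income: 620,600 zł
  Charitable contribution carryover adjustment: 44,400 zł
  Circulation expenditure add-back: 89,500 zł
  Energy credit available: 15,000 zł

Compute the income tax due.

119,442 zł

Regular income tax:
  25,000 zł × 13% = 3,250 zł
  413,000 zł × 19% = 78,470 zł
  106,000 zł × 23% = 24,380 zł
  76,600 zł × 37% = 28,342 zł
  → 134,442 zł
  Less energy credit 15,000 zł → 119,442 zł

Supplementary minimum tax:
  Adjusted income: 620,600 zł + 44,400 zł + 89,500 zł = 754,500 zł
  Exemption: 73,000 zł − 20% × (754,500 zł − 615,000 zł) = 73,000 zł − 27,900 zł = 45,100 zł
  Base: 754,500 zł − 45,100 zł = 709,400 zł
  709,400 zł × 10% = 70,940 zł

119,442 zł > 70,940 zł, so the regular income tax governs.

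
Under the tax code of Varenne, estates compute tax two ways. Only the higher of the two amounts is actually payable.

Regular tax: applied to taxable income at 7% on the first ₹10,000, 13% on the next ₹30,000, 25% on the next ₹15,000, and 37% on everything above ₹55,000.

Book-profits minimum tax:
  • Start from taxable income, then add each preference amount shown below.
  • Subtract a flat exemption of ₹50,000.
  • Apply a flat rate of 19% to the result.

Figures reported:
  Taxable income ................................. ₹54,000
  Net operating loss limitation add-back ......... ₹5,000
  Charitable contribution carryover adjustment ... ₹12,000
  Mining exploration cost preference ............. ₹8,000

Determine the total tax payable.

Book-profits minimum tax:
  Adjusted income: ₹54,000 + ₹5,000 + ₹12,000 + ₹8,000 = ₹79,000
  Less exemption ₹50,000 → base ₹29,000
  ₹29,000 × 19% = ₹5,510

Regular tax:
  ₹10,000 × 7% = ₹700
  ₹30,000 × 13% = ₹3,900
  ₹14,000 × 25% = ₹3,500
  → ₹8,100

₹8,100 > ₹5,510, so the regular tax governs.

₹8,100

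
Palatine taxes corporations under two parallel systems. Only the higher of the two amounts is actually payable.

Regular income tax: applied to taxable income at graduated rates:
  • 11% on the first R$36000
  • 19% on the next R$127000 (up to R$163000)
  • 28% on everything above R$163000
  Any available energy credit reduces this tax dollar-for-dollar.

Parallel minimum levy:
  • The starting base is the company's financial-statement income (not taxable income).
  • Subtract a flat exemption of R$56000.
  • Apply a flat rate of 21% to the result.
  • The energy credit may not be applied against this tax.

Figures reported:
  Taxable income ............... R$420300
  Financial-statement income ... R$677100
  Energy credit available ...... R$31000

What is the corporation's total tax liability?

R$130431

Regular income tax:
  R$36000 × 11% = R$3960
  R$127000 × 19% = R$24130
  R$257300 × 28% = R$72044
  → R$100134
  Less energy credit R$31000 → R$69134

Parallel minimum levy:
  Base (financial-statement income): R$677100
  Less exemption R$56000 → base R$621100
  R$621100 × 21% = R$130431

R$130431 > R$69134, so the parallel minimum levy is the binding amount.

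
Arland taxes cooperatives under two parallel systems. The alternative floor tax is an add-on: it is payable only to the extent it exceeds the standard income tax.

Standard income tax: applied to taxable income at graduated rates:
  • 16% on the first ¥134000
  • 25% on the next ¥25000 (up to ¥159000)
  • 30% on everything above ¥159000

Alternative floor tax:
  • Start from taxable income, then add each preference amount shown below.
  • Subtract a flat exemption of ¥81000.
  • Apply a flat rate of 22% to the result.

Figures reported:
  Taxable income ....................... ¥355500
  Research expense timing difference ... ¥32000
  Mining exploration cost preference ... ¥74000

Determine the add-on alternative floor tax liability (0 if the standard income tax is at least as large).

Alternative floor tax:
  Adjusted income: ¥355500 + ¥32000 + ¥74000 = ¥461500
  Less exemption ¥81000 → base ¥380500
  ¥380500 × 22% = ¥83710

Standard income tax:
  ¥134000 × 16% = ¥21440
  ¥25000 × 25% = ¥6250
  ¥196500 × 30% = ¥58950
  → ¥86640

¥83710 ≤ ¥86640, so no add-on is due.

¥0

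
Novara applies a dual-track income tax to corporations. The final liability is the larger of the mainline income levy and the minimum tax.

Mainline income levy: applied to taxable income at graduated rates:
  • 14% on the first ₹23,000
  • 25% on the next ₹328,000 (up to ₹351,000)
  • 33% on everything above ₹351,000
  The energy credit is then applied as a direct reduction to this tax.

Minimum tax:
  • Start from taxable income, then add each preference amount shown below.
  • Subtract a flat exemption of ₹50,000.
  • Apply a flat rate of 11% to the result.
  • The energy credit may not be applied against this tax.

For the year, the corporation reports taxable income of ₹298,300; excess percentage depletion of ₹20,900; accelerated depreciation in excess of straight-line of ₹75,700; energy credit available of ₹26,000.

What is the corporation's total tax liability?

₹46,045

Mainline income levy:
  ₹23,000 × 14% = ₹3,220
  ₹275,300 × 25% = ₹68,825
  → ₹72,045
  Less energy credit ₹26,000 → ₹46,045

Minimum tax:
  Adjusted income: ₹298,300 + ₹20,900 + ₹75,700 = ₹394,900
  Less exemption ₹50,000 → base ₹344,900
  ₹344,900 × 11% = ₹37,939

₹46,045 > ₹37,939, so the mainline income levy governs.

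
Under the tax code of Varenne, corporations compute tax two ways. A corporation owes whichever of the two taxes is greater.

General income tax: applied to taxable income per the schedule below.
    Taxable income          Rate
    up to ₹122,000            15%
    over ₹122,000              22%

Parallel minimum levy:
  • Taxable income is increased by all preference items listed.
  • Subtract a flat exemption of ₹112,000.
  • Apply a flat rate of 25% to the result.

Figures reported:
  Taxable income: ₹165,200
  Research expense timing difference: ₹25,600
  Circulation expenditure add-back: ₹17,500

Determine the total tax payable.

₹27,804

Parallel minimum levy:
  Adjusted income: ₹165,200 + ₹25,600 + ₹17,500 = ₹208,300
  Less exemption ₹112,000 → base ₹96,300
  ₹96,300 × 25% = ₹24,075

General income tax:
  ₹122,000 × 15% = ₹18,300
  ₹43,200 × 22% = ₹9,504
  → ₹27,804

₹27,804 > ₹24,075, so the general income tax governs.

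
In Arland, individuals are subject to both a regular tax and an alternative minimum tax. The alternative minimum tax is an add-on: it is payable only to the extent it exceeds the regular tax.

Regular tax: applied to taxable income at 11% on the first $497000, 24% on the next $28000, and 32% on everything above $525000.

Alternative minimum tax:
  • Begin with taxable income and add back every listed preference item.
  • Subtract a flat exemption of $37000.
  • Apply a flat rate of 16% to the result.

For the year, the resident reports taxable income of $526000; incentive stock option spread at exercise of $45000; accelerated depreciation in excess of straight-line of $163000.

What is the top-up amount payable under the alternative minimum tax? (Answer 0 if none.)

$49810

Alternative minimum tax:
  Adjusted income: $526000 + $45000 + $163000 = $734000
  Less exemption $37000 → base $697000
  $697000 × 16% = $111520

Regular tax:
  $497000 × 11% = $54670
  $28000 × 24% = $6720
  $1000 × 32% = $320
  → $61710

Excess of alternative minimum tax over regular tax: $111520 − $61710 = $49810.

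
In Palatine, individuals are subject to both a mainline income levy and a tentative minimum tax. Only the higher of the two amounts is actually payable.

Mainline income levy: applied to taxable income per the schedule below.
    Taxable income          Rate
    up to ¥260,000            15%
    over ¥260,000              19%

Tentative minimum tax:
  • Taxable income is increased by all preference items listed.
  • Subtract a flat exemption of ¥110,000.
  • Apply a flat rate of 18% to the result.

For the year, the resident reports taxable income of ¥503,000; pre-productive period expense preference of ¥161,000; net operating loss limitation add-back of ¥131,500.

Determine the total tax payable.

¥123,390

Tentative minimum tax:
  Adjusted income: ¥503,000 + ¥161,000 + ¥131,500 = ¥795,500
  Less exemption ¥110,000 → base ¥685,500
  ¥685,500 × 18% = ¥123,390

Mainline income levy:
  ¥260,000 × 15% = ¥39,000
  ¥243,000 × 19% = ¥46,170
  → ¥85,170

¥123,390 > ¥85,170, so the tentative minimum tax is the binding amount.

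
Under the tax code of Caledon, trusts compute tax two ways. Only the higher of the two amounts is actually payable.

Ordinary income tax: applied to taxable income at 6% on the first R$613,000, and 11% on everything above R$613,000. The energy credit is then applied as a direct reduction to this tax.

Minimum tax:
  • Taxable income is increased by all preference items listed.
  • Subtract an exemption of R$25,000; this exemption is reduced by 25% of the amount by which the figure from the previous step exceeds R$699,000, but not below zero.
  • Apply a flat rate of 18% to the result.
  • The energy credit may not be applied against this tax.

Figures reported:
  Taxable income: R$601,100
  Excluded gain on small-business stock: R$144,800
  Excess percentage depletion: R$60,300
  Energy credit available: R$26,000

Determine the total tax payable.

Ordinary income tax:
  R$601,100 × 6% = R$36,066
  Less energy credit R$26,000 → R$10,066

Minimum tax:
  Adjusted income: R$601,100 + R$144,800 + R$60,300 = R$806,200
  Exemption: 25% × (R$806,200 − R$699,000) = R$26,800 ≥ R$25,000, so the exemption is fully phased out
  Base: R$806,200 − R$0 = R$806,200
  R$806,200 × 18% = R$145,116

R$145,116 > R$10,066, so the minimum tax is the binding amount.

R$145,116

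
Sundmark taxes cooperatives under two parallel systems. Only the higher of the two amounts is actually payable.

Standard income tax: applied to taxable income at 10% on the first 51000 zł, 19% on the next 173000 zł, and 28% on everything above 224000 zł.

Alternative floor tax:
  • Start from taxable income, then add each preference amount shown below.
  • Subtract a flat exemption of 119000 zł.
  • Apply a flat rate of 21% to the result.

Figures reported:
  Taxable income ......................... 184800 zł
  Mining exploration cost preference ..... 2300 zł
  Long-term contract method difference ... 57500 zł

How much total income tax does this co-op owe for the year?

30522 zł

Standard income tax:
  51000 zł × 10% = 5100 zł
  133800 zł × 19% = 25422 zł
  → 30522 zł

Alternative floor tax:
  Adjusted income: 184800 zł + 2300 zł + 57500 zł = 244600 zł
  Less exemption 119000 zł → base 125600 zł
  125600 zł × 21% = 26376 zł

30522 zł > 26376 zł, so the standard income tax governs.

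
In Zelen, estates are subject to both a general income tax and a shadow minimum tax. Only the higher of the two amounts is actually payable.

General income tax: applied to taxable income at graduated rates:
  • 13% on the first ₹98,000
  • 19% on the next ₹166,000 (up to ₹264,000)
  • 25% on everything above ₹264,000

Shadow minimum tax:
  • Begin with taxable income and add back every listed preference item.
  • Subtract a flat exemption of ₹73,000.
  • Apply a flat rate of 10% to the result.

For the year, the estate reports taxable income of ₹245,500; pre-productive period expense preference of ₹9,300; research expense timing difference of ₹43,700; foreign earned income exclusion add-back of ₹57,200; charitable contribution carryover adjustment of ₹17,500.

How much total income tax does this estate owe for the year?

₹40,765

Shadow minimum tax:
  Adjusted income: ₹245,500 + ₹9,300 + ₹43,700 + ₹57,200 + ₹17,500 = ₹373,200
  Less exemption ₹73,000 → base ₹300,200
  ₹300,200 × 10% = ₹30,020

General income tax:
  ₹98,000 × 13% = ₹12,740
  ₹147,500 × 19% = ₹28,025
  → ₹40,765

₹40,765 > ₹30,020, so the general income tax governs.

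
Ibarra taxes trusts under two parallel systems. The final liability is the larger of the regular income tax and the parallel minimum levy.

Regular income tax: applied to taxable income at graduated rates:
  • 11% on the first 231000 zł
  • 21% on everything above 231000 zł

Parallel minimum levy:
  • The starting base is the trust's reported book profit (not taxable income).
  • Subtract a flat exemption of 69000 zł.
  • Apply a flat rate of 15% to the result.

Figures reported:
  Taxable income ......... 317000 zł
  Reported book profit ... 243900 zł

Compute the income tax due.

Parallel minimum levy:
  Base (reported book profit): 243900 zł
  Less exemption 69000 zł → base 174900 zł
  174900 zł × 15% = 26235 zł

Regular income tax:
  231000 zł × 11% = 25410 zł
  86000 zł × 21% = 18060 zł
  → 43470 zł

43470 zł > 26235 zł, so the regular income tax governs.

43470 zł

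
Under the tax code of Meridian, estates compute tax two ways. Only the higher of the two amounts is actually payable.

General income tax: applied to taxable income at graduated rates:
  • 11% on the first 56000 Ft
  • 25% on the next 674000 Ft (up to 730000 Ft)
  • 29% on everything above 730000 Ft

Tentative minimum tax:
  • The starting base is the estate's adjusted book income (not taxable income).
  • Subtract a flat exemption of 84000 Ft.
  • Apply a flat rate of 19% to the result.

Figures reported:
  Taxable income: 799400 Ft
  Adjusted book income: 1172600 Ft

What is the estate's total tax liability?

General income tax:
  56000 Ft × 11% = 6160 Ft
  674000 Ft × 25% = 168500 Ft
  69400 Ft × 29% = 20126 Ft
  → 194786 Ft

Tentative minimum tax:
  Base (adjusted book income): 1172600 Ft
  Less exemption 84000 Ft → base 1088600 Ft
  1088600 Ft × 19% = 206834 Ft

206834 Ft > 194786 Ft, so the tentative minimum tax is the binding amount.

206834 Ft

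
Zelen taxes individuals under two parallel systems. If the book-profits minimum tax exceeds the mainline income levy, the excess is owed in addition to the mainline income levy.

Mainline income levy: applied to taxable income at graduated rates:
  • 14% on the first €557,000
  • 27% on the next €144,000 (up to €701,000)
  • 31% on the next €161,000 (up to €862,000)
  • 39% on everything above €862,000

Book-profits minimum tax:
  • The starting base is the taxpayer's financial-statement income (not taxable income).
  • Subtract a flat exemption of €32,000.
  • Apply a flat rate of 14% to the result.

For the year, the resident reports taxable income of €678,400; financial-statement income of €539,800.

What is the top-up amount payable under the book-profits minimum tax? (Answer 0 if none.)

€0

Book-profits minimum tax:
  Base (financial-statement income): €539,800
  Less exemption €32,000 → base €507,800
  €507,800 × 14% = €71,092

Mainline income levy:
  €557,000 × 14% = €77,980
  €121,400 × 27% = €32,778
  → €110,758

€71,092 ≤ €110,758, so no add-on is due.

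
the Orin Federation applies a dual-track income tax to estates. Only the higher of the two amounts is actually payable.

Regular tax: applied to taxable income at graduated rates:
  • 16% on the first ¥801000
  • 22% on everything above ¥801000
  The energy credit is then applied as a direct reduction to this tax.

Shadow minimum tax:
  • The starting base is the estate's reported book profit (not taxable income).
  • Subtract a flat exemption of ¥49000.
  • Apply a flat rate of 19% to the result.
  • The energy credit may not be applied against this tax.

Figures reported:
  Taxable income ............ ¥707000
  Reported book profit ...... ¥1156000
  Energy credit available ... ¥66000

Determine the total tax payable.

¥210330

Shadow minimum tax:
  Base (reported book profit): ¥1156000
  Less exemption ¥49000 → base ¥1107000
  ¥1107000 × 19% = ¥210330

Regular tax:
  ¥707000 × 16% = ¥113120
  Less energy credit ¥66000 → ¥47120

¥210330 > ¥47120, so the shadow minimum tax is the binding amount.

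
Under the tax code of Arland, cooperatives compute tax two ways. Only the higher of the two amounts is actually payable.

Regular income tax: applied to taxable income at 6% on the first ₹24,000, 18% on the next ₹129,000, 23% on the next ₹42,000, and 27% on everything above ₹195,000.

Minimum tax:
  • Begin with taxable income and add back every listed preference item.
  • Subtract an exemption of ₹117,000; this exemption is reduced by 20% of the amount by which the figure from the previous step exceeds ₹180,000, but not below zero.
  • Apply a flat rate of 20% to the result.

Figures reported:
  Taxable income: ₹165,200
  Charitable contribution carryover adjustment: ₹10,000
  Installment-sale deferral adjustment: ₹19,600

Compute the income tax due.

₹27,466

Minimum tax:
  Adjusted income: ₹165,200 + ₹10,000 + ₹19,600 = ₹194,800
  Exemption: ₹117,000 − 20% × (₹194,800 − ₹180,000) = ₹117,000 − ₹2,960 = ₹114,040
  Base: ₹194,800 − ₹114,040 = ₹80,760
  ₹80,760 × 20% = ₹16,152

Regular income tax:
  ₹24,000 × 6% = ₹1,440
  ₹129,000 × 18% = ₹23,220
  ₹12,200 × 23% = ₹2,806
  → ₹27,466

₹27,466 > ₹16,152, so the regular income tax governs.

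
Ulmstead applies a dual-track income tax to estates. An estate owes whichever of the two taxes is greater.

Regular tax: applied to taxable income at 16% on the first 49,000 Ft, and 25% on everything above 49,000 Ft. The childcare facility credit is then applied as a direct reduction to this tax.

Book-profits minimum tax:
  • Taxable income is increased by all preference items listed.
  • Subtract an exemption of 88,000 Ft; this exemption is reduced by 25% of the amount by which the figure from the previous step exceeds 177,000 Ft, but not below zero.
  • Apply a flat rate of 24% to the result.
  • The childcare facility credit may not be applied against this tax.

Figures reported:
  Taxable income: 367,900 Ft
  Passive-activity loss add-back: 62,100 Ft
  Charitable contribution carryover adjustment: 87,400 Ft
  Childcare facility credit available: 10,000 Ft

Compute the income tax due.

Book-profits minimum tax:
  Adjusted income: 367,900 Ft + 62,100 Ft + 87,400 Ft = 517,400 Ft
  Exemption: 88,000 Ft − 25% × (517,400 Ft − 177,000 Ft) = 88,000 Ft − 85,100 Ft = 2,900 Ft
  Base: 517,400 Ft − 2,900 Ft = 514,500 Ft
  514,500 Ft × 24% = 123,480 Ft

Regular tax:
  49,000 Ft × 16% = 7,840 Ft
  318,900 Ft × 25% = 79,725 Ft
  → 87,565 Ft
  Less childcare facility credit 10,000 Ft → 77,565 Ft

123,480 Ft > 77,565 Ft, so the book-profits minimum tax is the binding amount.

123,480 Ft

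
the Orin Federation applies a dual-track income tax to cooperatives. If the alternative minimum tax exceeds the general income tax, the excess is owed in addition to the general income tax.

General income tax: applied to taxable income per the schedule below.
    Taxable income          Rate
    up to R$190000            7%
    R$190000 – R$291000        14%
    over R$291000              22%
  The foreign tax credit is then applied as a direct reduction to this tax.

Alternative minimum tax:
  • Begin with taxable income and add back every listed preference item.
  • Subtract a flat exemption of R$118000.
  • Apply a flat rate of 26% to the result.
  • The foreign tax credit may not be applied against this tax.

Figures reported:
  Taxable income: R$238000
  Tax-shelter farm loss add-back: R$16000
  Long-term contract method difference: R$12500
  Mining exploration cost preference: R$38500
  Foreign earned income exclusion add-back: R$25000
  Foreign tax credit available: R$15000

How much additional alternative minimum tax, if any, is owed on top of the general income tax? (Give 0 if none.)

General income tax:
  R$190000 × 7% = R$13300
  R$48000 × 14% = R$6720
  → R$20020
  Less foreign tax credit R$15000 → R$5020

Alternative minimum tax:
  Adjusted income: R$238000 + R$16000 + R$12500 + R$38500 + R$25000 = R$330000
  Less exemption R$118000 → base R$212000
  R$212000 × 26% = R$55120

Excess of alternative minimum tax over general income tax: R$55120 − R$5020 = R$50100.

R$50100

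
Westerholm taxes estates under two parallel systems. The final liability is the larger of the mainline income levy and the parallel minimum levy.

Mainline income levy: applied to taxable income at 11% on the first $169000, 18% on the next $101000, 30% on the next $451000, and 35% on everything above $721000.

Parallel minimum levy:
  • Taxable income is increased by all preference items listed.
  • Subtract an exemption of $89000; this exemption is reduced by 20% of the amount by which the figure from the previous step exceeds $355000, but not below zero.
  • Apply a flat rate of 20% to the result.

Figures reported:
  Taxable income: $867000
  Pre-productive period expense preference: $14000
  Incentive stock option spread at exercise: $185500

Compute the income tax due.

$223170

Parallel minimum levy:
  Adjusted income: $867000 + $14000 + $185500 = $1066500
  Exemption: 20% × ($1066500 − $355000) = $142300 ≥ $89000, so the exemption is fully phased out
  Base: $1066500 − $0 = $1066500
  $1066500 × 20% = $213300

Mainline income levy:
  $169000 × 11% = $18590
  $101000 × 18% = $18180
  $451000 × 30% = $135300
  $146000 × 35% = $51100
  → $223170

$223170 > $213300, so the mainline income levy governs.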